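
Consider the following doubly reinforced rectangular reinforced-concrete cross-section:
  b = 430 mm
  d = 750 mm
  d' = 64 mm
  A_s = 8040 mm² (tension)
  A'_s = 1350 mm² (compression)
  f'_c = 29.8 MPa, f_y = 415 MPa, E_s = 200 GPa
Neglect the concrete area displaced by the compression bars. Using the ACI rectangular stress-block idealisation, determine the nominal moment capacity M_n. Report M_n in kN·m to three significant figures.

Assume both tension and compression steel yield.
Net tension couple steel: A_s − A'_s = 6690 mm².
a = (A_s − A'_s) f_y / (0.85 f'_c b) = 2776350/(0.85 × 29.8 × 430) = 254.90 mm.
c = a/β₁ = 254.90/0.837 = 304.54 mm; ε'_s = 0.003(c − d')/c = 0.0024 ≥ f_y/E_s = 0.0021, so compression steel does yield.
M_n = (A_s − A'_s) f_y (d − a/2) + A'_s f_y (d − d') = [2776350 × (750 − 127.45) + 560250 × (750 − 64)] × 10⁻⁶ = 1728.42 + 384.33 = 2112.75 kN·m.

M_n ≈ 2110 kN·m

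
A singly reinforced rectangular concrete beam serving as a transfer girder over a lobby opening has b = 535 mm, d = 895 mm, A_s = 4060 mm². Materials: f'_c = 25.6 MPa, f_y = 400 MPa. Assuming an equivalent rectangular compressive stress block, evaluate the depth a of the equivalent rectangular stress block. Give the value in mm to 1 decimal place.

T = A_s f_y = 4060 × 400 = 1624000 N = 1624 kN.
Setting C = 0.85 f'_c a b equal to T: a = 1624000/(0.85 × 25.6 × 535) = 139.5 mm.

a ≈ 139.5 mm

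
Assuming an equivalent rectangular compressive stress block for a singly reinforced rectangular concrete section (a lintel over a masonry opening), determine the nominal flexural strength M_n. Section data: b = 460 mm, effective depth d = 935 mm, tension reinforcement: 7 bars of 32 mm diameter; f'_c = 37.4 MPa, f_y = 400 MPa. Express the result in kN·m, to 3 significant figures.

M_n ≈ 1930 kN·m

A_s = 7 × 804 = 5628 mm².
T = A_s f_y = 5628 × 400 = 2251200 N = 2251.2 kN.
From C = T: a = T/(0.85 f'_c b) = 2251200/(0.85 × 37.4 × 460) = 153.95 mm.
M_n = T(d − a/2) = 2251.2 kN × (935 − 76.975) mm = 1931.59 kN·m.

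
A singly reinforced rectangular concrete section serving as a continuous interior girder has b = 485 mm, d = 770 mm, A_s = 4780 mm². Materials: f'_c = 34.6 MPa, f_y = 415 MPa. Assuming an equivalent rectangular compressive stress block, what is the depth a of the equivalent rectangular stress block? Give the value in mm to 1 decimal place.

a ≈ 139.1 mm

T = A_s f_y = 4780 × 415 = 1983700 N = 1983.7 kN.
Setting C = 0.85 f'_c a b equal to T: a = 1983700/(0.85 × 34.6 × 485) = 139.1 mm.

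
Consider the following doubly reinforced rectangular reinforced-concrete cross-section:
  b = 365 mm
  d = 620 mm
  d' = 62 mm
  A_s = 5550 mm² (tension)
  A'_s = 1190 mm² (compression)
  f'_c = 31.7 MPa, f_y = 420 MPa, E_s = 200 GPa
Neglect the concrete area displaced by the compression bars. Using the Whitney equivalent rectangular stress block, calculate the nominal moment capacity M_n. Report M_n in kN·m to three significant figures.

M_n ≈ 1240 kN·m

Assume both tension and compression steel yield.
Net tension couple steel: A_s − A'_s = 4360 mm².
a = (A_s − A'_s) f_y / (0.85 f'_c b) = 1831200/(0.85 × 31.7 × 365) = 186.19 mm.
c = a/β₁ = 186.19/0.824 = 225.96 mm; ε'_s = 0.003(c − d')/c = 0.0022 ≥ f_y/E_s = 0.0021, so compression steel does yield.
M_n = (A_s − A'_s) f_y (d − a/2) + A'_s f_y (d − d') = [1831200 × (620 − 93.095) + 499800 × (620 − 62)] × 10⁻⁶ = 964.87 + 278.89 = 1243.76 kN·m.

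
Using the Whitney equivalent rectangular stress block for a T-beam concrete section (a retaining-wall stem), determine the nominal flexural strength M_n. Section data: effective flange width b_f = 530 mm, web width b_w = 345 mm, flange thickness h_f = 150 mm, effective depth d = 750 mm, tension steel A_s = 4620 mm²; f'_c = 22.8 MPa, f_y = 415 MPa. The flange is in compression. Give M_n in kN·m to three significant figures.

M_n ≈ 1260 kN·m

Tension: T = A_s f_y = 4620 × 415 = 1917300 N.
Try a within the flange: a = T/(0.85 f'_c b_f) = 1917300/(0.85 × 22.8 × 530) = 186.66 mm.
a = 186.66 > h_f = 150 mm: the block extends into the web. Split into flange-overhang and web parts.
C_f = 0.85 f'_c (b_f − b_w) h_f = 0.85 × 22.8 × (530 − 345) × 150 = 537795 N.
Remaining web compression depth: a_w = (T − C_f)/(0.85 f'_c b_w) = (1917300 − 537795)/(0.85 × 22.8 × 345) = 206.32 mm.
M_n = C_f(d − h_f/2) + (T − C_f)(d − a_w/2) = 537795 × (750 − 75) + 1379505 × (750 − 103.16) = 363.01 + 892.32 = 1255.33 × 10⁶ N·mm.
M_n = 1255.33 kN·m.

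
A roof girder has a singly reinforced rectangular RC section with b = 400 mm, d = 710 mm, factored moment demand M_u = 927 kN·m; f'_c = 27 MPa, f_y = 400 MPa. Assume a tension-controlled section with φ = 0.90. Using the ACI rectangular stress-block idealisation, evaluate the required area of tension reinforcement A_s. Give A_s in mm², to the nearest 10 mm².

M_n = M_u/φ = 927/0.90 = 1030 kN·m.
With M_n = 0.85 f'_c a b (d − a/2), solve the quadratic for a:
a = d − √(d² − 2M_n/(0.85 f'_c b)) = 710 − √(710² − 2 × 1030×10⁶/(0.85 × 27 × 400)) = 181.13 mm.
A_s = 0.85 f'_c a b / f_y = 0.85 × 27 × 181.13 × 400 / 400 = 4156.9 mm².

A_s ≈ 4160 mm²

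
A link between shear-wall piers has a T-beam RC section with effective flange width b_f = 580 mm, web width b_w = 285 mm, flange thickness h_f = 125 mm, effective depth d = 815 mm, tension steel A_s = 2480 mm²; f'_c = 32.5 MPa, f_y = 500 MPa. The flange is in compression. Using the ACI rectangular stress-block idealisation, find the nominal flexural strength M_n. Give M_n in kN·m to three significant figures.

M_n ≈ 963 kN·m

Tension: T = A_s f_y = 2480 × 500 = 1240000 N.
Try a within the flange: a = T/(0.85 f'_c b_f) = 1240000/(0.85 × 32.5 × 580) = 77.39 mm.
Since a = 77.39 ≤ h_f = 125 mm, the stress block lies entirely in the flange; analyse as a rectangular beam of width b_f.
M_n = T(d − a/2) = 1240000 × (815 − 38.695) = 962.62 × 10⁶ N·mm.
M_n = 962.62 kN·m.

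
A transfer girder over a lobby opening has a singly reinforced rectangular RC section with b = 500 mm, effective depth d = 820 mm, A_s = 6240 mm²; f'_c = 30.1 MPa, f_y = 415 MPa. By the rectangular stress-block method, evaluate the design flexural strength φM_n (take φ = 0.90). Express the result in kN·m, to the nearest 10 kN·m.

T = A_s f_y = 6240 × 415 = 2589600 N = 2589.6 kN.
From C = T: a = T/(0.85 f'_c b) = 2589600/(0.85 × 30.1 × 500) = 202.43 mm.
M_n = T(d − a/2) = 2589.6 kN × (820 − 101.215) mm = 1861.37 kN·m.
φM_n = 0.90 × 1861.37 = 1675.23 kN·m.

φM_n ≈ 1680 kN·m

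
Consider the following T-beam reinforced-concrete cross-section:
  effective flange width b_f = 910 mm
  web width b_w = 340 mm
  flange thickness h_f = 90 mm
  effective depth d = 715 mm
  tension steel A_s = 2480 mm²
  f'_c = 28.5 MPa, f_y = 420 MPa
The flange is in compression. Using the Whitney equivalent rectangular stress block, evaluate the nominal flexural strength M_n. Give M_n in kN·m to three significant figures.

M_n ≈ 720 kN·m

Tension: T = A_s f_y = 2480 × 420 = 1041600 N.
Try a within the flange: a = T/(0.85 f'_c b_f) = 1041600/(0.85 × 28.5 × 910) = 47.25 mm.
Since a = 47.25 ≤ h_f = 90 mm, the stress block lies entirely in the flange; analyse as a rectangular beam of width b_f.
M_n = T(d − a/2) = 1041600 × (715 − 23.625) = 720.14 × 10⁶ N·mm.
M_n = 720.14 kN·m.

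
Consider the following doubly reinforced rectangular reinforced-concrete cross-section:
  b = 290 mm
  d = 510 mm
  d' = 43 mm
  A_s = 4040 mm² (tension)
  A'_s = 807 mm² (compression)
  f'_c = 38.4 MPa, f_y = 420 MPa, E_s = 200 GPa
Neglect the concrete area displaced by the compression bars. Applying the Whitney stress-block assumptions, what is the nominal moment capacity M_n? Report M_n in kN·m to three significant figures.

Assume both tension and compression steel yield.
Net tension couple steel: A_s − A'_s = 3233 mm².
a = (A_s − A'_s) f_y / (0.85 f'_c b) = 1357860/(0.85 × 38.4 × 290) = 143.45 mm.
c = a/β₁ = 143.45/0.776 = 184.86 mm; ε'_s = 0.003(c − d')/c = 0.0023 ≥ f_y/E_s = 0.0021, so compression steel does yield.
M_n = (A_s − A'_s) f_y (d − a/2) + A'_s f_y (d − d') = [1357860 × (510 − 71.725) + 338940 × (510 − 43)] × 10⁻⁶ = 595.12 + 158.28 = 753.40 kN·m.

M_n ≈ 753 kN·m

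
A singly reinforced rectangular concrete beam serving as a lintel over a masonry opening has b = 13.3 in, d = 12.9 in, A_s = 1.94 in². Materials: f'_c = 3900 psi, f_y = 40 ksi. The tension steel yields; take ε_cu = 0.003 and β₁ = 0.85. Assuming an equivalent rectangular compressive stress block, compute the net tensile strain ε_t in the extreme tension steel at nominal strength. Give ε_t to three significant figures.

ε_t ≈ 0.0157

a = A_s f_y/(0.85 f'_c b) = 1.760 in.
β₁ = 0.85, so c = a/β₁ = 1.760/0.85 = 2.071 in.
From the linear strain diagram with ε_cu = 0.003: ε_t = 0.003 (d − c)/c = 0.003 × (12.9 − 2.071)/2.071 = 0.0157.
Since ε_t ≥ 0.005, the section is tension-controlled.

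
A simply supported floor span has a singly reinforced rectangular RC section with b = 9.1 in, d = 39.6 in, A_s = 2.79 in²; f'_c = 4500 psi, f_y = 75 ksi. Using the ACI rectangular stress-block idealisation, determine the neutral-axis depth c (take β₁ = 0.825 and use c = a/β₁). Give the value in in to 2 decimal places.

c ≈ 7.29 in

T = A_s f_y = 2.79 × 75 = 209.25 kips.
a = T/(0.85 f'_c b) = 209.25/(0.85 × 4.5 × 9.1) = 6.0116 in.
With β₁ = 0.825, c = a/β₁ = 6.0116/0.825 = 7.29 in.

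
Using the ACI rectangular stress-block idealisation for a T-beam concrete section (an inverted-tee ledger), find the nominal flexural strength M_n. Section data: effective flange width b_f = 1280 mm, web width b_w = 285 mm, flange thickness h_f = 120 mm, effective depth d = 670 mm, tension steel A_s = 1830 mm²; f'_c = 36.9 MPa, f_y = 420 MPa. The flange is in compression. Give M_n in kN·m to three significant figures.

M_n ≈ 508 kN·m

Tension: T = A_s f_y = 1830 × 420 = 768600 N.
Try a within the flange: a = T/(0.85 f'_c b_f) = 768600/(0.85 × 36.9 × 1280) = 19.14 mm.
Since a = 19.14 ≤ h_f = 120 mm, the stress block lies entirely in the flange; analyse as a rectangular beam of width b_f.
M_n = T(d − a/2) = 768600 × (670 − 9.57) = 507.61 × 10⁶ N·mm.
M_n = 507.61 kN·m.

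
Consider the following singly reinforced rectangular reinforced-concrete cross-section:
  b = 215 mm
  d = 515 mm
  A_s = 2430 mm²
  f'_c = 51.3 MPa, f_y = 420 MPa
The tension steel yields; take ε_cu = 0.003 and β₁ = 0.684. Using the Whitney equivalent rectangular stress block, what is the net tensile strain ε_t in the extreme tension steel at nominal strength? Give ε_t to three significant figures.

ε_t ≈ 0.00671

a = A_s f_y/(0.85 f'_c b) = 108.86 mm.
β₁ = 0.684, so c = a/β₁ = 108.86/0.684 = 159.15 mm.
From the linear strain diagram with ε_cu = 0.003: ε_t = 0.003 (d − c)/c = 0.003 × (515 − 159.15)/159.15 = 0.00671.
Since ε_t ≥ 0.005, the section is tension-controlled.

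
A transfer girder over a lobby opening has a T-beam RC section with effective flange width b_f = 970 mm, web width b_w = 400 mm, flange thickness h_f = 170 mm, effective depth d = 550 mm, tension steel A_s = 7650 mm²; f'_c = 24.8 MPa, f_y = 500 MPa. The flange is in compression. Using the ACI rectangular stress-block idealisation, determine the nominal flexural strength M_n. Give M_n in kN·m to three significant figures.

M_n ≈ 1740 kN·m

Tension: T = A_s f_y = 7650 × 500 = 3825000 N.
Try a within the flange: a = T/(0.85 f'_c b_f) = 3825000/(0.85 × 24.8 × 970) = 187.06 mm.
a = 187.06 > h_f = 170 mm: the block extends into the web. Split into flange-overhang and web parts.
C_f = 0.85 f'_c (b_f − b_w) h_f = 0.85 × 24.8 × (970 − 400) × 170 = 2042652 N.
Remaining web compression depth: a_w = (T − C_f)/(0.85 f'_c b_w) = (3825000 − 2042652)/(0.85 × 24.8 × 400) = 211.38 mm.
M_n = C_f(d − h_f/2) + (T − C_f)(d − a_w/2) = 2042652 × (550 − 85) + 1782348 × (550 − 105.69) = 949.83 + 791.92 = 1741.75 × 10⁶ N·mm.
M_n = 1741.75 kN·m.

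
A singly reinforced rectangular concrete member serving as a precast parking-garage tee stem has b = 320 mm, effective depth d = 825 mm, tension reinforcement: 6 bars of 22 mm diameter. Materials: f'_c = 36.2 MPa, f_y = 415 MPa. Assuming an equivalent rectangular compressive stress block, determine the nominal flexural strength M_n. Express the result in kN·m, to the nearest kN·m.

M_n ≈ 735 kN·m

A_s = 6 × 380 = 2280 mm².
T = A_s f_y = 2280 × 415 = 946200 N = 946.2 kN.
From C = T: a = T/(0.85 f'_c b) = 946200/(0.85 × 36.2 × 320) = 96.10 mm.
M_n = T(d − a/2) = 946.2 kN × (825 − 48.05) mm = 735.15 kN·m.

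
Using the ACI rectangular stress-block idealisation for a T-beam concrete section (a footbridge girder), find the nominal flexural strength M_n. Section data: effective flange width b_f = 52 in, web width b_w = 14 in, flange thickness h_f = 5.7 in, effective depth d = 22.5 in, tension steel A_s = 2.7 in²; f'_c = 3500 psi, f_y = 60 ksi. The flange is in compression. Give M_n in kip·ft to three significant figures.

M_n ≈ 297 kip·ft

Tension: T = A_s f_y = 2.7 × 60 = 162 kips.
Try a within the flange: a = T/(0.85 f'_c b_f) = 162/(0.85 × 3.5 × 52) = 1.047 in.
Since a = 1.047 ≤ h_f = 5.7 in, the stress block lies entirely in the flange; analyse as a rectangular beam of width b_f.
M_n = T(d − a/2) = 162 × (22.5 − 0.5235) = 3560.2 kip·in.
M_n = 3560.2/12 = 296.68 kip·ft.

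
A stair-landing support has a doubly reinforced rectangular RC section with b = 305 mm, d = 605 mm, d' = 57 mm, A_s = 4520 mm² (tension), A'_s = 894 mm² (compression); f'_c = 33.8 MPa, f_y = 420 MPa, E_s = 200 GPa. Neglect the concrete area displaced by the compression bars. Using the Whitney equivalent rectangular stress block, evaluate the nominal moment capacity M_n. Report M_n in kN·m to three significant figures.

M_n ≈ 995 kN·m

Assume both tension and compression steel yield.
Net tension couple steel: A_s − A'_s = 3626 mm².
a = (A_s − A'_s) f_y / (0.85 f'_c b) = 1522920/(0.85 × 33.8 × 305) = 173.80 mm.
c = a/β₁ = 173.80/0.809 = 214.83 mm; ε'_s = 0.003(c − d')/c = 0.0022 ≥ f_y/E_s = 0.0021, so compression steel does yield.
M_n = (A_s − A'_s) f_y (d − a/2) + A'_s f_y (d − d') = [1522920 × (605 − 86.9) + 375480 × (605 − 57)] × 10⁻⁶ = 789.02 + 205.76 = 994.78 kN·m.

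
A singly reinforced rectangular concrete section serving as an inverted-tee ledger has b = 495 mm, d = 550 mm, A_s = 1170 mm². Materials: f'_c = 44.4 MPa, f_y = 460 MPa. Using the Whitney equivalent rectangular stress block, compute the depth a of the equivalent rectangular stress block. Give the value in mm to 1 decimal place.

a ≈ 28.8 mm

T = A_s f_y = 1170 × 460 = 538200 N = 538.2 kN.
Setting C = 0.85 f'_c a b equal to T: a = 538200/(0.85 × 44.4 × 495) = 28.8 mm.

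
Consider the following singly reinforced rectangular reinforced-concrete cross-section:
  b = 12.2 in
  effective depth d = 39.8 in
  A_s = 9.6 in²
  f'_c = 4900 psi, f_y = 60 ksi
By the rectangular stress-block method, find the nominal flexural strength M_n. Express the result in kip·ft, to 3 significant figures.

T = A_s f_y = 9.6 × 60 = 576 kips.
a = T/(0.85 f'_c b) = 576/(0.85 × 4.9 × 12.2) = 11.336 in.
M_n = T(d − a/2) = 576 × (39.8 − 5.668) = 19660.0 kip·in = 19660.0/12 = 1638.33 kip·ft.

M_n ≈ 1640 kip·ft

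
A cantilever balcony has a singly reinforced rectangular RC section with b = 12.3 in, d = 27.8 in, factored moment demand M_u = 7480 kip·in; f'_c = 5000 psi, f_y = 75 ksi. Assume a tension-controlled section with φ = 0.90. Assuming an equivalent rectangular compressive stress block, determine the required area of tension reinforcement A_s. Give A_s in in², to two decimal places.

A_s ≈ 4.51 in²

M_n = M_u/φ = 7480/0.90 = 8311.11 kip·in.
From M_n = 0.85 f'_c a b (d − a/2):
a = d − √(d² − 2M_n/(0.85 f'_c b)) = 27.8 − √(27.8² − 2 × 8311.11/(0.85 × 5 × 12.3)) = 6.472 in.
A_s = 0.85 f'_c a b / f_y = 0.85 × 5 × 6.472 × 12.3 / 75 = 4.511 in².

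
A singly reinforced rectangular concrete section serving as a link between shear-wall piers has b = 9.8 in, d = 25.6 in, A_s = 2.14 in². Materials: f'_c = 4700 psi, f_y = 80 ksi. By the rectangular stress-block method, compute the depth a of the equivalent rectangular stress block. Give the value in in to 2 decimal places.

a ≈ 4.37 in

T = A_s f_y = 2.14 × 80 = 171.2 kips.
a = T/(0.85 f'_c b) = 171.2/(0.85 × 4.7 × 9.8) = 4.37 in.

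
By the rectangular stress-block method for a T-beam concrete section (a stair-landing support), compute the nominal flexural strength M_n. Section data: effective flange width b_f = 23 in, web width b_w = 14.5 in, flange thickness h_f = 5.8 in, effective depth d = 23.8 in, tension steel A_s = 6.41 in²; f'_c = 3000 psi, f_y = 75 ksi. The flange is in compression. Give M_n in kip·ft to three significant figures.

Tension: T = A_s f_y = 6.41 × 75 = 480.75 kips.
Try a within the flange: a = T/(0.85 f'_c b_f) = 480.75/(0.85 × 3 × 23) = 8.197 in.
a = 8.197 > h_f = 5.8 in: the block extends into the web. Split into flange-overhang and web parts.
C_f = 0.85 f'_c (b_f − b_w) h_f = 0.85 × 3 × (23 − 14.5) × 5.8 = 125.7 kips.
Remaining web compression depth: a_w = (T − C_f)/(0.85 f'_c b_w) = (480.75 − 125.7)/(0.85 × 3 × 14.5) = 9.602 in.
M_n = C_f(d − h_f/2) + (T − C_f)(d − a_w/2) = 125.7 × (23.8 − 2.9) + 355.05 × (23.8 − 4.801) = 2627.1 + 6745.6 = 9372.7 kip·in.
M_n = 9372.7/12 = 781.06 kip·ft.

M_n ≈ 781 kip·ft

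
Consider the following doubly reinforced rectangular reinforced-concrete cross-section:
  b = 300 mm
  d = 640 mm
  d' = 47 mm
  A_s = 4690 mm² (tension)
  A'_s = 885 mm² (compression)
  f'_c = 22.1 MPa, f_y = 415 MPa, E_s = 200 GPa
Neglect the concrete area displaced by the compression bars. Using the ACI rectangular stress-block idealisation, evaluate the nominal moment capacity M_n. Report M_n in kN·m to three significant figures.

Assume both tension and compression steel yield.
Net tension couple steel: A_s − A'_s = 3805 mm².
a = (A_s − A'_s) f_y / (0.85 f'_c b) = 1579075/(0.85 × 22.1 × 300) = 280.20 mm.
c = a/β₁ = 280.20/0.85 = 329.65 mm; ε'_s = 0.003(c − d')/c = 0.0026 ≥ f_y/E_s = 0.0021, so compression steel does yield.
M_n = (A_s − A'_s) f_y (d − a/2) + A'_s f_y (d − d') = [1579075 × (640 − 140.1) + 367275 × (640 − 47)] × 10⁻⁶ = 789.38 + 217.79 = 1007.17 kN·m.

M_n ≈ 1010 kN·m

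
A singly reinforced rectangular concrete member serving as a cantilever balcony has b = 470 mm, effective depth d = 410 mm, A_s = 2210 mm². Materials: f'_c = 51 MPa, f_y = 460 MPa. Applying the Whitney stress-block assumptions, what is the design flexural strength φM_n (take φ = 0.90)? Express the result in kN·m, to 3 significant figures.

φM_n ≈ 352 kN·m

T = A_s f_y = 2210 × 460 = 1016600 N = 1016.6 kN.
From C = T: a = T/(0.85 f'_c b) = 1016600/(0.85 × 51 × 470) = 49.90 mm.
M_n = T(d − a/2) = 1016.6 kN × (410 − 24.95) mm = 391.44 kN·m.
φM_n = 0.90 × 391.44 = 352.30 kN·m.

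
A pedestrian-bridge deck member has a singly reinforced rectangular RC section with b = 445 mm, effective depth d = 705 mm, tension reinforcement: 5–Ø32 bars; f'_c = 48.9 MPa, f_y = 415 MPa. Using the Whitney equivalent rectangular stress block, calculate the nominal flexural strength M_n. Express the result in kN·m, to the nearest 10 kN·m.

A_s = 5 × 804 = 4020 mm².
T = A_s f_y = 4020 × 415 = 1668300 N = 1668.3 kN.
From C = T: a = T/(0.85 f'_c b) = 1668300/(0.85 × 48.9 × 445) = 90.20 mm.
M_n = T(d − a/2) = 1668.3 kN × (705 − 45.1) mm = 1100.91 kN·m.

M_n ≈ 1100 kN·m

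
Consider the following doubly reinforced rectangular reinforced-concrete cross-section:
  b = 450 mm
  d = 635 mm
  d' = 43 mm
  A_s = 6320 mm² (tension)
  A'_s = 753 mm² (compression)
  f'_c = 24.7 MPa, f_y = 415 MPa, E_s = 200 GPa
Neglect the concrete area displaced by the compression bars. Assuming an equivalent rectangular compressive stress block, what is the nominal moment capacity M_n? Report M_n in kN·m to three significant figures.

M_n ≈ 1370 kN·m

Assume both tension and compression steel yield.
Net tension couple steel: A_s − A'_s = 5567 mm².
a = (A_s − A'_s) f_y / (0.85 f'_c b) = 2310305/(0.85 × 24.7 × 450) = 244.53 mm.
c = a/β₁ = 244.53/0.85 = 287.68 mm; ε'_s = 0.003(c − d')/c = 0.0026 ≥ f_y/E_s = 0.0021, so compression steel does yield.
M_n = (A_s − A'_s) f_y (d − a/2) + A'_s f_y (d − d') = [2310305 × (635 − 122.265) + 312495 × (635 − 43)] × 10⁻⁶ = 1184.57 + 185.00 = 1369.57 kN·m.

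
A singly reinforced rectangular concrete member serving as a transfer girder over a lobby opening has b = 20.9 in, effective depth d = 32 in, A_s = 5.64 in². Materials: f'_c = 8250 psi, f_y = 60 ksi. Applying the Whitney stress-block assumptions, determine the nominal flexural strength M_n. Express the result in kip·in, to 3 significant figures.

T = A_s f_y = 5.64 × 60 = 338.4 kips.
a = T/(0.85 f'_c b) = 338.4/(0.85 × 8.25 × 20.9) = 2.309 in.
M_n = T(d − a/2) = 338.4 × (32 − 1.1545) = 10438.1 kip·in.

M_n ≈ 10400 kip·in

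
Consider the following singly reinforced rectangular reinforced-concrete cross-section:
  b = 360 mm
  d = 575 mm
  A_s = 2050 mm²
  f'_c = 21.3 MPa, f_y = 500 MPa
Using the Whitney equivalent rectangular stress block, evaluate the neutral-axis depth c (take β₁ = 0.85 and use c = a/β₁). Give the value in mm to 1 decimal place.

c ≈ 185.0 mm

T = A_s f_y = 2050 × 500 = 1025000 N = 1025 kN.
Setting C = 0.85 f'_c a b equal to T: a = 1025000/(0.85 × 21.3 × 360) = 157.262 mm.
With β₁ = 0.85, c = a/β₁ = 157.262/0.85 = 185.0 mm.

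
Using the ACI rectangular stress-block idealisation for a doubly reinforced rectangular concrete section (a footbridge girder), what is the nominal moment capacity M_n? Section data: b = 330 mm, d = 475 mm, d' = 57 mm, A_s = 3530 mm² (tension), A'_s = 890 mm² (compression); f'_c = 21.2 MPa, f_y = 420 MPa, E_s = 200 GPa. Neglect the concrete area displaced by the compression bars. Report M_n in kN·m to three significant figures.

Assume both tension and compression steel yield.
Net tension couple steel: A_s − A'_s = 2640 mm².
a = (A_s − A'_s) f_y / (0.85 f'_c b) = 1108800/(0.85 × 21.2 × 330) = 186.46 mm.
c = a/β₁ = 186.46/0.85 = 219.36 mm; ε'_s = 0.003(c − d')/c = 0.0022 ≥ f_y/E_s = 0.0021, so compression steel does yield.
M_n = (A_s − A'_s) f_y (d − a/2) + A'_s f_y (d − d') = [1108800 × (475 − 93.23) + 373800 × (475 − 57)] × 10⁻⁶ = 423.31 + 156.25 = 579.56 kN·m.

M_n ≈ 580 kN·m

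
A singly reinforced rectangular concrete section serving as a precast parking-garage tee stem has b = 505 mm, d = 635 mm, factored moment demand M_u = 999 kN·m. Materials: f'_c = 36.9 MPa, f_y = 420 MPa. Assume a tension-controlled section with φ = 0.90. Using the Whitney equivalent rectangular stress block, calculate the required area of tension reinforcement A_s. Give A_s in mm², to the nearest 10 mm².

M_n = M_u/φ = 999/0.90 = 1110 kN·m.
With M_n = 0.85 f'_c a b (d − a/2), solve the quadratic for a:
a = d − √(d² − 2M_n/(0.85 f'_c b)) = 635 − √(635² − 2 × 1110×10⁶/(0.85 × 36.9 × 505)) = 122.10 mm.
A_s = 0.85 f'_c a b / f_y = 0.85 × 36.9 × 122.10 × 505 / 420 = 4604.7 mm².

A_s ≈ 4600 mm²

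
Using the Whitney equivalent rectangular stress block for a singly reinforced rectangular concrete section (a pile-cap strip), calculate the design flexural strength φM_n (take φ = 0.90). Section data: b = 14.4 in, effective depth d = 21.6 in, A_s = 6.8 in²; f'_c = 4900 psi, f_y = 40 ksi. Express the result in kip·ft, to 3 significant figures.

φM_n ≈ 394 kip·ft

T = A_s f_y = 6.8 × 40 = 272 kips.
a = T/(0.85 f'_c b) = 272/(0.85 × 4.9 × 14.4) = 4.535 in.
M_n = T(d − a/2) = 272 × (21.6 − 2.2675) = 5258.4 kip·in = 5258.4/12 = 438.20 kip·ft.
φM_n = 0.90 × 438.20 = 394.38 kip·ft.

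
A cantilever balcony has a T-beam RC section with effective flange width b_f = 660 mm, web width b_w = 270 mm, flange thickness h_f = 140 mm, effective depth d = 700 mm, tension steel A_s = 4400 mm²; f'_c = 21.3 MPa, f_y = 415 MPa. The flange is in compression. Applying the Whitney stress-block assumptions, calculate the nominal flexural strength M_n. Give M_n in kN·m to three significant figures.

Tension: T = A_s f_y = 4400 × 415 = 1826000 N.
Try a within the flange: a = T/(0.85 f'_c b_f) = 1826000/(0.85 × 21.3 × 660) = 152.81 mm.
a = 152.81 > h_f = 140 mm: the block extends into the web. Split into flange-overhang and web parts.
C_f = 0.85 f'_c (b_f − b_w) h_f = 0.85 × 21.3 × (660 − 270) × 140 = 988533 N.
Remaining web compression depth: a_w = (T − C_f)/(0.85 f'_c b_w) = (1826000 − 988533)/(0.85 × 21.3 × 270) = 171.32 mm.
M_n = C_f(d − h_f/2) + (T − C_f)(d − a_w/2) = 988533 × (700 − 70) + 837467 × (700 − 85.66) = 622.78 + 514.49 = 1137.27 × 10⁶ N·mm.
M_n = 1137.27 kN·m.

M_n ≈ 1140 kN·m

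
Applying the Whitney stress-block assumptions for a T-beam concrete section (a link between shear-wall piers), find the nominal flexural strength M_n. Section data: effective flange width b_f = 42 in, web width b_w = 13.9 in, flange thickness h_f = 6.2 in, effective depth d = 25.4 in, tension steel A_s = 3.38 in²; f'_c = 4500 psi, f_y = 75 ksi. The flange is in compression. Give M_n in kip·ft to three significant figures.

M_n ≈ 520 kip·ft

Tension: T = A_s f_y = 3.38 × 75 = 253.5 kips.
Try a within the flange: a = T/(0.85 f'_c b_f) = 253.5/(0.85 × 4.5 × 42) = 1.578 in.
Since a = 1.578 ≤ h_f = 6.2 in, the stress block lies entirely in the flange; analyse as a rectangular beam of width b_f.
M_n = T(d − a/2) = 253.5 × (25.4 − 0.789) = 6238.9 kip·in.
M_n = 6238.9/12 = 519.91 kip·ft.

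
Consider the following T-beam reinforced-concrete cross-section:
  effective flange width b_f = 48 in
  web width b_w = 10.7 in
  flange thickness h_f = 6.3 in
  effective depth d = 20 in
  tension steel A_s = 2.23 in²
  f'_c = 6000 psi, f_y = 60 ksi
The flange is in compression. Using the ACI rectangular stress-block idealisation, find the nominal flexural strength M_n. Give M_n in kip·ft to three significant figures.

M_n ≈ 220 kip·ft

Tension: T = A_s f_y = 2.23 × 60 = 133.8 kips.
Try a within the flange: a = T/(0.85 f'_c b_f) = 133.8/(0.85 × 6 × 48) = 0.547 in.
Since a = 0.547 ≤ h_f = 6.3 in, the stress block lies entirely in the flange; analyse as a rectangular beam of width b_f.
M_n = T(d − a/2) = 133.8 × (20 − 0.2735) = 2639.4 kip·in.
M_n = 2639.4/12 = 219.95 kip·ft.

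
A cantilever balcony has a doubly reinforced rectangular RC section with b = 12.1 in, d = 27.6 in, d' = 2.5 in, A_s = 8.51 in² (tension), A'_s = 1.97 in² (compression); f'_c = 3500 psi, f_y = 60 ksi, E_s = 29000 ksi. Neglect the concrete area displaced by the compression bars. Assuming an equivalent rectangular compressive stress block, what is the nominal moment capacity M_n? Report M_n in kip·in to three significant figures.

M_n ≈ 11700 kip·in

Assume both steels yield.
a = (A_s − A'_s) f_y/(0.85 f'_c b) = (8.51 − 1.97) × 60/(0.85 × 3.5 × 12.1) = 10.901 in.
c = a/β₁ = 10.901/0.85 = 12.825 in; ε'_s = 0.003(c − d')/c = 0.0024 ≥ ε_y = 0.0021, so the compression steel yields.
M_n = (A_s − A'_s) f_y (d − a/2) + A'_s f_y (d − d') = 392.4 × (27.6 − 5.4505) + 118.2 × (27.6 − 2.5) = 8691.5 + 2966.8 = 11658.3 kip·in.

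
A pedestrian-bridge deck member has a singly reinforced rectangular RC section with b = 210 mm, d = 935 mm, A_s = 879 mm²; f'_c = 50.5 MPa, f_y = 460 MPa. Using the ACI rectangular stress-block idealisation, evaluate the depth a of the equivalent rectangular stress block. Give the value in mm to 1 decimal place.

T = A_s f_y = 879 × 460 = 404340 N = 404.34 kN.
Setting C = 0.85 f'_c a b equal to T: a = 404340/(0.85 × 50.5 × 210) = 44.9 mm.

a ≈ 44.9 mm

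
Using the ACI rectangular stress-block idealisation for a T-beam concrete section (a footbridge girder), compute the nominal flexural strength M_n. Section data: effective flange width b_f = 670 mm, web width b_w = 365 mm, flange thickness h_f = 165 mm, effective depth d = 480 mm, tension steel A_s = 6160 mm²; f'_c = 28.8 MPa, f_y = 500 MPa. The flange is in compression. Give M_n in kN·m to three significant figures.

Tension: T = A_s f_y = 6160 × 500 = 3080000 N.
Try a within the flange: a = T/(0.85 f'_c b_f) = 3080000/(0.85 × 28.8 × 670) = 187.79 mm.
a = 187.79 > h_f = 165 mm: the block extends into the web. Split into flange-overhang and web parts.
C_f = 0.85 f'_c (b_f − b_w) h_f = 0.85 × 28.8 × (670 − 365) × 165 = 1231956 N.
Remaining web compression depth: a_w = (T − C_f)/(0.85 f'_c b_w) = (3080000 − 1231956)/(0.85 × 28.8 × 365) = 206.83 mm.
M_n = C_f(d − h_f/2) + (T − C_f)(d − a_w/2) = 1231956 × (480 − 82.5) + 1848044 × (480 − 103.415) = 489.70 + 695.95 = 1185.65 × 10⁶ N·mm.
M_n = 1185.65 kN·m.

M_n ≈ 1190 kN·m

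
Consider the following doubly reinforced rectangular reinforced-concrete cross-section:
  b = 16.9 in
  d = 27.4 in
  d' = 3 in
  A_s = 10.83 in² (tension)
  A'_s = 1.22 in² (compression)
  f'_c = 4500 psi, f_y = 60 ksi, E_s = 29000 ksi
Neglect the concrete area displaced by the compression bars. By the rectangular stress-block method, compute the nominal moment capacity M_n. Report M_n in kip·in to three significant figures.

M_n ≈ 15000 kip·in

Assume both steels yield.
a = (A_s − A'_s) f_y/(0.85 f'_c b) = (10.83 − 1.22) × 60/(0.85 × 4.5 × 16.9) = 8.920 in.
c = a/β₁ = 8.920/0.825 = 10.812 in; ε'_s = 0.003(c − d')/c = 0.0022 ≥ ε_y = 0.0021, so the compression steel yields.
M_n = (A_s − A'_s) f_y (d − a/2) + A'_s f_y (d − d') = 576.6 × (27.4 − 4.46) + 73.2 × (27.4 − 3) = 13227.2 + 1786.1 = 15013.3 kip·in.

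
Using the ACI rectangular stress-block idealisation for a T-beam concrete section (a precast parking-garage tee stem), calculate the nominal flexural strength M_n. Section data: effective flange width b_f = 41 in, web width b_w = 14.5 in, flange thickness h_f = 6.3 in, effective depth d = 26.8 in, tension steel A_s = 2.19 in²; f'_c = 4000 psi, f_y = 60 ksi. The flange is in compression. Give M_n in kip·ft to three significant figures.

M_n ≈ 288 kip·ft

Tension: T = A_s f_y = 2.19 × 60 = 131.4 kips.
Try a within the flange: a = T/(0.85 f'_c b_f) = 131.4/(0.85 × 4 × 41) = 0.943 in.
Since a = 0.943 ≤ h_f = 6.3 in, the stress block lies entirely in the flange; analyse as a rectangular beam of width b_f.
M_n = T(d − a/2) = 131.4 × (26.8 − 0.4715) = 3459.6 kip·in.
M_n = 3459.6/12 = 288.30 kip·ft.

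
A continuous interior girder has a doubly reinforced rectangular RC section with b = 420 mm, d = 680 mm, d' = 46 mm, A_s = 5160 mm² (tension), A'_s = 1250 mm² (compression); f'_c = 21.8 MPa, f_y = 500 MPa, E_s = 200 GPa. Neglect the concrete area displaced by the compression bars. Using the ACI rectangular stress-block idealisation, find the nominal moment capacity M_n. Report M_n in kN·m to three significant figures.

Assume both tension and compression steel yield.
Net tension couple steel: A_s − A'_s = 3910 mm².
a = (A_s − A'_s) f_y / (0.85 f'_c b) = 1955000/(0.85 × 21.8 × 420) = 251.20 mm.
c = a/β₁ = 251.20/0.85 = 295.53 mm; ε'_s = 0.003(c − d')/c = 0.0025 ≥ f_y/E_s = 0.0025, so compression steel does yield.
M_n = (A_s − A'_s) f_y (d − a/2) + A'_s f_y (d − d') = [1955000 × (680 − 125.6) + 625000 × (680 − 46)] × 10⁻⁶ = 1083.85 + 396.25 = 1480.10 kN·m.

M_n ≈ 1480 kN·m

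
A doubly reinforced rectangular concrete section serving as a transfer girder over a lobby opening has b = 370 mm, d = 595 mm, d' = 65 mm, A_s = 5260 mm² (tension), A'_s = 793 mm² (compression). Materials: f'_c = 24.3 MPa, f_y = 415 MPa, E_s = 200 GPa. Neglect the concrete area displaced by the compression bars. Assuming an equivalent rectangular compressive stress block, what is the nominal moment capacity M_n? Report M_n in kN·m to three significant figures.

Assume both tension and compression steel yield.
Net tension couple steel: A_s − A'_s = 4467 mm².
a = (A_s − A'_s) f_y / (0.85 f'_c b) = 1853805/(0.85 × 24.3 × 370) = 242.57 mm.
c = a/β₁ = 242.57/0.85 = 285.38 mm; ε'_s = 0.003(c − d')/c = 0.0023 ≥ f_y/E_s = 0.0021, so compression steel does yield.
M_n = (A_s − A'_s) f_y (d − a/2) + A'_s f_y (d − d') = [1853805 × (595 − 121.285) + 329095 × (595 − 65)] × 10⁻⁶ = 878.18 + 174.42 = 1052.60 kN·m.

M_n ≈ 1050 kN·m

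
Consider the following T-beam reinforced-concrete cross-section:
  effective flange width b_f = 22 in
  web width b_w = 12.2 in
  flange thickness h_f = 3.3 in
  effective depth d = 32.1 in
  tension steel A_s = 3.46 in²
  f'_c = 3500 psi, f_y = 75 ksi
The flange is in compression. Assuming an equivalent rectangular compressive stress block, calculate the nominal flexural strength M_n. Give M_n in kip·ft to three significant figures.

Tension: T = A_s f_y = 3.46 × 75 = 259.5 kips.
Try a within the flange: a = T/(0.85 f'_c b_f) = 259.5/(0.85 × 3.5 × 22) = 3.965 in.
a = 3.965 > h_f = 3.3 in: the block extends into the web. Split into flange-overhang and web parts.
C_f = 0.85 f'_c (b_f − b_w) h_f = 0.85 × 3.5 × (22 − 12.2) × 3.3 = 96.2 kips.
Remaining web compression depth: a_w = (T − C_f)/(0.85 f'_c b_w) = (259.5 − 96.2)/(0.85 × 3.5 × 12.2) = 4.499 in.
M_n = C_f(d − h_f/2) + (T − C_f)(d − a_w/2) = 96.2 × (32.1 − 1.65) + 163.3 × (32.1 − 2.2495) = 2929.3 + 4874.6 = 7803.9 kip·in.
M_n = 7803.9/12 = 650.33 kip·ft.

M_n ≈ 650 kip·ft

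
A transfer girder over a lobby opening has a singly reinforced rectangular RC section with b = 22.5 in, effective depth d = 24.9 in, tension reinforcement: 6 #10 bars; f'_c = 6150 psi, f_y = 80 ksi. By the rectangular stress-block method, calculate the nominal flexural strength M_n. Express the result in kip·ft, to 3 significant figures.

M_n ≈ 1130 kip·ft

A_s = 6 × 1.27 = 7.62 in².
T = A_s f_y = 7.62 × 80 = 609.6 kips.
a = T/(0.85 f'_c b) = 609.6/(0.85 × 6.15 × 22.5) = 5.183 in.
M_n = T(d − a/2) = 609.6 × (24.9 − 2.5915) = 13599.3 kip·in = 13599.3/12 = 1133.28 kip·ft.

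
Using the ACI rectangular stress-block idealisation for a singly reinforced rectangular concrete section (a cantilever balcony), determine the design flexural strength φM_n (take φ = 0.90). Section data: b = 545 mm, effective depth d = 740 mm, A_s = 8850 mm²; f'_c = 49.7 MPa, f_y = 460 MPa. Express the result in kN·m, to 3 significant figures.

T = A_s f_y = 8850 × 460 = 4071000 N = 4071 kN.
From C = T: a = T/(0.85 f'_c b) = 4071000/(0.85 × 49.7 × 545) = 176.82 mm.
M_n = T(d − a/2) = 4071 kN × (740 − 88.41) mm = 2652.62 kN·m.
φM_n = 0.90 × 2652.62 = 2387.36 kN·m.

φM_n ≈ 2390 kN·m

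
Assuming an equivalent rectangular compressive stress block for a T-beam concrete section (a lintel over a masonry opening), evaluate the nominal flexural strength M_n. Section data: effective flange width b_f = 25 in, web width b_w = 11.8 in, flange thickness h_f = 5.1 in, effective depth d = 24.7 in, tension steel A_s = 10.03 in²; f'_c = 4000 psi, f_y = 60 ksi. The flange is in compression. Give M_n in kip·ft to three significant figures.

M_n ≈ 1050 kip·ft

Tension: T = A_s f_y = 10.03 × 60 = 601.8 kips.
Try a within the flange: a = T/(0.85 f'_c b_f) = 601.8/(0.85 × 4 × 25) = 7.080 in.
a = 7.080 > h_f = 5.1 in: the block extends into the web. Split into flange-overhang and web parts.
C_f = 0.85 f'_c (b_f − b_w) h_f = 0.85 × 4 × (25 − 11.8) × 5.1 = 228.9 kips.
Remaining web compression depth: a_w = (T − C_f)/(0.85 f'_c b_w) = (601.8 − 228.9)/(0.85 × 4 × 11.8) = 9.295 in.
M_n = C_f(d − h_f/2) + (T − C_f)(d − a_w/2) = 228.9 × (24.7 − 2.55) + 372.9 × (24.7 − 4.6475) = 5070.1 + 7477.6 = 12547.7 kip·in.
M_n = 12547.7/12 = 1045.64 kip·ft.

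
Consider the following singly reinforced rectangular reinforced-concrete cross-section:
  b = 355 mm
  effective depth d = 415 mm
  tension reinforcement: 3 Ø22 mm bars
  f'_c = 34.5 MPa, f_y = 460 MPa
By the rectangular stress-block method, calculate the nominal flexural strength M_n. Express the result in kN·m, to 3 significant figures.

M_n ≈ 204 kN·m

A_s = 3 × 380 = 1140 mm².
T = A_s f_y = 1140 × 460 = 524400 N = 524.4 kN.
From C = T: a = T/(0.85 f'_c b) = 524400/(0.85 × 34.5 × 355) = 50.37 mm.
M_n = T(d − a/2) = 524.4 kN × (415 − 25.185) mm = 204.42 kN·m.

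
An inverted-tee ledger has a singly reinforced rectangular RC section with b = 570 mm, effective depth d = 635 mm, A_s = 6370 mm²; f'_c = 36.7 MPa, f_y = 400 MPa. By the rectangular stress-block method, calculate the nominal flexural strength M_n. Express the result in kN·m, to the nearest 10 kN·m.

M_n ≈ 1440 kN·m

T = A_s f_y = 6370 × 400 = 2548000 N = 2548 kN.
From C = T: a = T/(0.85 f'_c b) = 2548000/(0.85 × 36.7 × 570) = 143.30 mm.
M_n = T(d − a/2) = 2548 kN × (635 − 71.65) mm = 1435.42 kN·m.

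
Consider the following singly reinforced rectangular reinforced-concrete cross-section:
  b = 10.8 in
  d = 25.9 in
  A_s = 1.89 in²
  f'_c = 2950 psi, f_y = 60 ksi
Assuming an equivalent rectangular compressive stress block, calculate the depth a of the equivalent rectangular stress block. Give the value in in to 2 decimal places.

T = A_s f_y = 1.89 × 60 = 113.4 kips.
a = T/(0.85 f'_c b) = 113.4/(0.85 × 2.95 × 10.8) = 4.19 in.

a ≈ 4.19 in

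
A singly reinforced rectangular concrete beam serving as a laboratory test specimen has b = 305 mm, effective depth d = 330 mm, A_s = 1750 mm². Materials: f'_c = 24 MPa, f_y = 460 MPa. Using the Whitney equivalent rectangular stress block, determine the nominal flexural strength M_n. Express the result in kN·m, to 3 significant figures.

T = A_s f_y = 1750 × 460 = 805000 N = 805 kN.
From C = T: a = T/(0.85 f'_c b) = 805000/(0.85 × 24 × 305) = 129.38 mm.
M_n = T(d − a/2) = 805 kN × (330 − 64.69) mm = 213.57 kN·m.

M_n ≈ 214 kN·m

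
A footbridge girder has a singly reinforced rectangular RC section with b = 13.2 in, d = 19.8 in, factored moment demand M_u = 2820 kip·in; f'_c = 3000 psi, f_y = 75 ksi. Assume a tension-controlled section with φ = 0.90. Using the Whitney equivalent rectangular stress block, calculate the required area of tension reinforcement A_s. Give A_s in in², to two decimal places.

M_n = M_u/φ = 2820/0.90 = 3133.33 kip·in.
From M_n = 0.85 f'_c a b (d − a/2):
a = d − √(d² − 2M_n/(0.85 f'_c b)) = 19.8 − √(19.8² − 2 × 3133.33/(0.85 × 3 × 13.2)) = 5.452 in.
A_s = 0.85 f'_c a b / f_y = 0.85 × 3 × 5.452 × 13.2 / 75 = 2.447 in².

A_s ≈ 2.45 in²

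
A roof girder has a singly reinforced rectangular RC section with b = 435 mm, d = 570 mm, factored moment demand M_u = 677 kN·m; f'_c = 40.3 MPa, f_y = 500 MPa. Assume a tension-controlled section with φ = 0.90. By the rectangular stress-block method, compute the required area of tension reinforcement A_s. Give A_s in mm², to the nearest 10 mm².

A_s ≈ 2880 mm²

M_n = M_u/φ = 677/0.90 = 752.222 kN·m.
With M_n = 0.85 f'_c a b (d − a/2), solve the quadratic for a:
a = d − √(d² − 2M_n/(0.85 f'_c b)) = 570 − √(570² − 2 × 752.222×10⁶/(0.85 × 40.3 × 435)) = 96.78 mm.
A_s = 0.85 f'_c a b / f_y = 0.85 × 40.3 × 96.78 × 435 / 500 = 2884.2 mm².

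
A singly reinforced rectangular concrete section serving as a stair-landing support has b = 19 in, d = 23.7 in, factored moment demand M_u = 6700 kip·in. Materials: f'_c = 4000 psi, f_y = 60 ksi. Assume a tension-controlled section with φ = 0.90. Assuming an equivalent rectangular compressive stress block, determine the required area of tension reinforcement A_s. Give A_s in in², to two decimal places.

A_s ≈ 5.92 in²

M_n = M_u/φ = 6700/0.90 = 7444.44 kip·in.
From M_n = 0.85 f'_c a b (d − a/2):
a = d − √(d² − 2M_n/(0.85 f'_c b)) = 23.7 − √(23.7² − 2 × 7444.44/(0.85 × 4 × 19)) = 5.501 in.
A_s = 0.85 f'_c a b / f_y = 0.85 × 4 × 5.501 × 19 / 60 = 5.923 in².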